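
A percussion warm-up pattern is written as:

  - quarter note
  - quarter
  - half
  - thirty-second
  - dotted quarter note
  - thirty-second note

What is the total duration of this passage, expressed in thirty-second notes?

Convert each value to thirty-second notes: quarter note = 8; quarter = 8; half = 16; thirty-second = 1; dotted quarter note = 12; thirty-second note = 1.
Sum: 8 + 8 + 16 + 1 + 12 + 1 = 46 thirty-second notes.

46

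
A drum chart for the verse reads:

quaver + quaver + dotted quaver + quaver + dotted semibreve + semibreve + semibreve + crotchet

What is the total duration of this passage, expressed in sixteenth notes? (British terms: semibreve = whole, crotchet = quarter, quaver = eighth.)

69

Working in sixteenth notes: quaver = 2; quaver = 2; dotted quaver = 3; quaver = 2; dotted semibreve = 24; semibreve = 16; semibreve = 16; crotchet = 4.
Total: 2 + 2 + 3 + 2 + 24 + 16 + 16 + 4 = 69 sixteenth notes.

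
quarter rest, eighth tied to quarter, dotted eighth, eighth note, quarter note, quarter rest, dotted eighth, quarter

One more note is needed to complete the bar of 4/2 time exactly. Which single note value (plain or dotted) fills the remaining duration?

eighth note

The bar of 4/2 = 32 sixteenth notes.
In sixteenth notes: quarter rest = 4; eighth tied to quarter (eighth + quarter) = 6; dotted eighth = 3; eighth note = 2; quarter note = 4; quarter rest = 4; dotted eighth = 3; quarter = 4.
Altogether 4 + 6 + 3 + 2 + 4 + 4 + 3 + 4 = 30.
Remaining: 32 − 30 = 2 sixteenth notes, which is a eighth note.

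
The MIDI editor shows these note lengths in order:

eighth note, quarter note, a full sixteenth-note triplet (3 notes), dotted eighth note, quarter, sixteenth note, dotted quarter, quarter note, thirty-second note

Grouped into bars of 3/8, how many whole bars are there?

4

One bar of 3/8 = 12 thirty-second notes.
Working in thirty-second notes: eighth note = 4; quarter note = 8; a full sixteenth-note triplet (3 notes) (three triplet sixteenths span one eighth) = 4; dotted eighth note = 6; quarter = 8; sixteenth note = 2; dotted quarter = 12; quarter note = 8; thirty-second note = 1.
Total: 4 + 8 + 4 + 6 + 8 + 2 + 12 + 8 + 1 = 53.
53 ÷ 12 = 4 complete bars with 5 left over.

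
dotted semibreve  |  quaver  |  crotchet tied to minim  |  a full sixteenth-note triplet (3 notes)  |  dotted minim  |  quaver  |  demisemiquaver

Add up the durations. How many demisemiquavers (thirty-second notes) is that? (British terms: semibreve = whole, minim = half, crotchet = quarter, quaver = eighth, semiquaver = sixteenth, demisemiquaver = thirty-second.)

109

Convert each value to thirty-second notes: dotted semibreve = 48; quaver = 4; crotchet tied to minim (crotchet + minim) = 24; a full sixteenth-note triplet (3 notes) (three triplet sixteenths span one eighth) = 4; dotted minim = 24; quaver = 4; demisemiquaver = 1.
Altogether 48 + 4 + 24 + 4 + 24 + 4 + 1 = 109 thirty-second notes.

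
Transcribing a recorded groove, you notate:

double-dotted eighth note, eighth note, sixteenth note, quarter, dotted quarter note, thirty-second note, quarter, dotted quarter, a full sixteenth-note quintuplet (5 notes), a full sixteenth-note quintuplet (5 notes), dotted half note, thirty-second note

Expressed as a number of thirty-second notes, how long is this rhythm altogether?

95

Each duration in thirty-second notes: double-dotted eighth note = 7; eighth note = 4; sixteenth note = 2; quarter = 8; dotted quarter note = 12; thirty-second note = 1; quarter = 8; dotted quarter = 12; a full sixteenth-note quintuplet (5 notes) (five quintuplet sixteenths span one quarter) = 8; a full sixteenth-note quintuplet (5 notes) (five quintuplet sixteenths span one quarter) = 8; dotted half note = 24; thirty-second note = 1.
Total: 7 + 4 + 2 + 8 + 12 + 1 + 8 + 12 + 8 + 8 + 24 + 1 = 95 thirty-second notes.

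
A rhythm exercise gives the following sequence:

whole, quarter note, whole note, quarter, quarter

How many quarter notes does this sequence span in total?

Each duration in quarter notes: whole = 4; quarter note = 1; whole note = 4; quarter = 1; quarter = 1.
Altogether 4 + 1 + 4 + 1 + 1 = 11 quarter notes.

11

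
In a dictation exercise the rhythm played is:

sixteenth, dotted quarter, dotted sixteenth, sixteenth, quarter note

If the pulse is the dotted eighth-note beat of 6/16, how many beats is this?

One dotted eighth-note beat = 6 thirty-second notes.
Convert each value to thirty-second notes: sixteenth = 2; dotted quarter = 12; dotted sixteenth = 3; sixteenth = 2; quarter note = 8.
Sum: 2 + 12 + 3 + 2 + 8 = 27.
27 ÷ 6 = 4.5 beats.

4.5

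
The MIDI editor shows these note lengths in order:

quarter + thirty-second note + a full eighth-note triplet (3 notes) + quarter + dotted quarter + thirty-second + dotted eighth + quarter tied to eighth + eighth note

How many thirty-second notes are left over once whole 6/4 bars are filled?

One bar of 6/4 = 48 thirty-second notes.
Working in thirty-second notes: quarter = 8; thirty-second note = 1; a full eighth-note triplet (3 notes) (three triplet eighths span one quarter) = 8; quarter = 8; dotted quarter = 12; thirty-second = 1; dotted eighth = 6; quarter tied to eighth (quarter + eighth) = 12; eighth note = 4.
Adding: 8 + 1 + 8 + 8 + 12 + 1 + 6 + 12 + 4 = 60.
60 ÷ 48 = 1 complete bar with 12 thirty-second notes remaining.

12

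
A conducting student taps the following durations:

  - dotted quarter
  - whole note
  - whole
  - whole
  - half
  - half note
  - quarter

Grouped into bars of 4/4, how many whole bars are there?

One bar of 4/4 = 8 eighth notes.
Working in eighth notes: dotted quarter = 3; whole note = 8; whole = 8; whole = 8; half = 4; half note = 4; quarter = 2.
Sum: 3 + 8 + 8 + 8 + 4 + 4 + 2 = 37.
37 ÷ 8 = 4 complete bars with 5 left over.

4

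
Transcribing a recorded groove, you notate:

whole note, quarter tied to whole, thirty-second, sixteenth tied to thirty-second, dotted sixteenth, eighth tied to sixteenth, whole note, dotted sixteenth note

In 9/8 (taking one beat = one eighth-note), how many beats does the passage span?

One eighth-note beat = 4 thirty-second notes.
Convert each value to thirty-second notes: whole note = 32; quarter tied to whole (quarter + whole) = 40; thirty-second = 1; sixteenth tied to thirty-second (sixteenth + thirty-second) = 3; dotted sixteenth = 3; eighth tied to sixteenth (eighth + sixteenth) = 6; whole note = 32; dotted sixteenth note = 3.
Total: 32 + 40 + 1 + 3 + 3 + 6 + 32 + 3 = 120.
120 ÷ 4 = 30 beats.

30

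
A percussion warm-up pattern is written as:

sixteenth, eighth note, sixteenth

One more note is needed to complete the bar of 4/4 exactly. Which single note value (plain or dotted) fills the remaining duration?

dotted half note

The bar of 4/4 = 16 sixteenth notes.
Convert each value to sixteenth notes: sixteenth = 1; eighth note = 2; sixteenth = 1.
Sum: 1 + 2 + 1 = 4.
Remaining: 16 − 4 = 12 sixteenth notes, which is a dotted half note.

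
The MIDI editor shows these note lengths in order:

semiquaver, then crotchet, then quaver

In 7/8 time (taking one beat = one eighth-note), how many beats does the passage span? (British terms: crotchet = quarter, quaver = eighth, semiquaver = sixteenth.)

One eighth-note beat = 2 sixteenth notes.
Convert each value to sixteenth notes: semiquaver = 1; crotchet = 4; quaver = 2.
Altogether 1 + 4 + 2 = 7.
7 ÷ 2 = 3.5 beats.

3.5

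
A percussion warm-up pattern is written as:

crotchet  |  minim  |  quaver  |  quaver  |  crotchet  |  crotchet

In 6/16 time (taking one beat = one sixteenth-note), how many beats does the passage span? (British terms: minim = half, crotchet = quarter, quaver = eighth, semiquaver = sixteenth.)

One sixteenth-note beat = 2 thirty-second notes.
Convert each value to thirty-second notes: crotchet = 8; minim = 16; quaver = 4; quaver = 4; crotchet = 8; crotchet = 8.
Altogether 8 + 16 + 4 + 4 + 8 + 8 = 48.
48 ÷ 2 = 24 beats.

24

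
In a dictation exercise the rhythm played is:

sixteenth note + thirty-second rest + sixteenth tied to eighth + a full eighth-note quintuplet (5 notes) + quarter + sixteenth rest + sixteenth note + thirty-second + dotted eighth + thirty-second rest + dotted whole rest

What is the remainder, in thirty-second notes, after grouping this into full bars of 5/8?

One bar of 5/8 = 20 thirty-second notes.
Each duration in thirty-second notes: sixteenth note = 2; thirty-second rest = 1; sixteenth tied to eighth (sixteenth + eighth) = 6; a full eighth-note quintuplet (5 notes) (five quintuplet eighths span one half) = 16; quarter = 8; sixteenth rest = 2; sixteenth note = 2; thirty-second = 1; dotted eighth = 6; thirty-second rest = 1; dotted whole rest = 48.
Adding: 2 + 1 + 6 + 16 + 8 + 2 + 2 + 1 + 6 + 1 + 48 = 93.
93 ÷ 20 = 4 complete bars with 13 thirty-second notes remaining.

13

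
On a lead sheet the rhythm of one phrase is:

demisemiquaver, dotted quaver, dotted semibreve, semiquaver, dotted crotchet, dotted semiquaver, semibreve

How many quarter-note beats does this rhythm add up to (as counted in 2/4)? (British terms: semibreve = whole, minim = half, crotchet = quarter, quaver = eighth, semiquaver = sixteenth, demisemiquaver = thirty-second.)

13

One quarter-note beat = 8 thirty-second notes.
In thirty-second notes: demisemiquaver = 1; dotted quaver = 6; dotted semibreve = 48; semiquaver = 2; dotted crotchet = 12; dotted semiquaver = 3; semibreve = 32.
Sum: 1 + 6 + 48 + 2 + 12 + 3 + 32 = 104.
104 ÷ 8 = 13 beats.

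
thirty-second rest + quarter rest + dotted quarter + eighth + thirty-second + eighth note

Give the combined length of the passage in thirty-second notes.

30

Working in thirty-second notes: thirty-second rest = 1; quarter rest = 8; dotted quarter = 12; eighth = 4; thirty-second = 1; eighth note = 4.
Adding: 1 + 8 + 12 + 4 + 1 + 4 = 30 thirty-second notes.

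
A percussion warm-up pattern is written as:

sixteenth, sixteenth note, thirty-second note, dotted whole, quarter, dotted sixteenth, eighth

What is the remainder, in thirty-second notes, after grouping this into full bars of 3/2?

20

One bar of 3/2 = 48 thirty-second notes.
Each duration in thirty-second notes: sixteenth = 2; sixteenth note = 2; thirty-second note = 1; dotted whole = 48; quarter = 8; dotted sixteenth = 3; eighth = 4.
Altogether 2 + 2 + 1 + 48 + 8 + 3 + 4 = 68.
68 ÷ 48 = 1 complete bar with 20 thirty-second notes remaining.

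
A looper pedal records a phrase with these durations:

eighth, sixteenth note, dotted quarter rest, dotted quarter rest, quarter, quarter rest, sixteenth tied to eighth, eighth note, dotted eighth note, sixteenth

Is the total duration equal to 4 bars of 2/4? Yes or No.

Yes

One bar of 2/4 = 8 sixteenth notes, so 4 bars = 32.
Working in sixteenth notes: eighth = 2; sixteenth note = 1; dotted quarter rest = 6; dotted quarter rest = 6; quarter = 4; quarter rest = 4; sixteenth tied to eighth (sixteenth + eighth) = 3; eighth note = 2; dotted eighth note = 3; sixteenth = 1.
Sum: 2 + 1 + 6 + 6 + 4 + 4 + 3 + 2 + 3 + 1 = 32.
32 equals 32, so the answer is Yes.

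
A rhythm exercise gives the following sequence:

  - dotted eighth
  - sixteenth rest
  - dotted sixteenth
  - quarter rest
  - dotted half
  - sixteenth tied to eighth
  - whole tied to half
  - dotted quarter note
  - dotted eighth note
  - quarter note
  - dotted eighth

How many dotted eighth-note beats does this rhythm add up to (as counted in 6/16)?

21.5

One dotted eighth-note beat = 6 thirty-second notes.
Each duration in thirty-second notes: dotted eighth = 6; sixteenth rest = 2; dotted sixteenth = 3; quarter rest = 8; dotted half = 24; sixteenth tied to eighth (sixteenth + eighth) = 6; whole tied to half (whole + half) = 48; dotted quarter note = 12; dotted eighth note = 6; quarter note = 8; dotted eighth = 6.
Sum: 6 + 2 + 3 + 8 + 24 + 6 + 48 + 12 + 6 + 8 + 6 = 129.
129 ÷ 6 = 21.5 beats.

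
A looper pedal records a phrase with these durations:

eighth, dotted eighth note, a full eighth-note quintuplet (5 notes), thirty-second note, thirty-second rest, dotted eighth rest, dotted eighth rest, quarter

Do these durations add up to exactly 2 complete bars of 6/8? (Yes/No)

One bar of 6/8 = 24 thirty-second notes, so 2 bars = 48.
In thirty-second notes: eighth = 4; dotted eighth note = 6; a full eighth-note quintuplet (5 notes) (five quintuplet eighths span one half) = 16; thirty-second note = 1; thirty-second rest = 1; dotted eighth rest = 6; dotted eighth rest = 6; quarter = 8.
Adding: 4 + 6 + 16 + 1 + 1 + 6 + 6 + 8 = 48.
48 equals 48, so the answer is Yes.

Yes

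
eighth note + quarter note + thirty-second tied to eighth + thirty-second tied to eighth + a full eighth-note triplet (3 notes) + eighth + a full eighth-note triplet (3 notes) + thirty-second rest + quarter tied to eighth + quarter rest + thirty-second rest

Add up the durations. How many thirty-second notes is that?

64

Working in thirty-second notes: eighth note = 4; quarter note = 8; thirty-second tied to eighth (thirty-second + eighth) = 5; thirty-second tied to eighth (thirty-second + eighth) = 5; a full eighth-note triplet (3 notes) (three triplet eighths span one quarter) = 8; eighth = 4; a full eighth-note triplet (3 notes) (three triplet eighths span one quarter) = 8; thirty-second rest = 1; quarter tied to eighth (quarter + eighth) = 12; quarter rest = 8; thirty-second rest = 1.
Sum: 4 + 8 + 5 + 5 + 8 + 4 + 8 + 1 + 12 + 8 + 1 = 64 thirty-second notes.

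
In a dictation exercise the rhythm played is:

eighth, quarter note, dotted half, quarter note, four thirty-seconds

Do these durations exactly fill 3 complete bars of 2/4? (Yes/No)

One bar of 2/4 = 16 thirty-second notes, so 3 bars = 48.
Working in thirty-second notes: eighth = 4; quarter note = 8; dotted half = 24; quarter note = 8; thirty-second = 1; thirty-second = 1; thirty-second = 1; thirty-second = 1.
Altogether 4 + 8 + 24 + 8 + 1 + 1 + 1 + 1 = 48.
48 equals 48, so the answer is Yes.

Yes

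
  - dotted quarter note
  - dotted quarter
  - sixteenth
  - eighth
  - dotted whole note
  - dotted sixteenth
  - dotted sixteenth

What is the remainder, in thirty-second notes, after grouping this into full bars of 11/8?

40

One bar of 11/8 = 44 thirty-second notes.
In thirty-second notes: dotted quarter note = 12; dotted quarter = 12; sixteenth = 2; eighth = 4; dotted whole note = 48; dotted sixteenth = 3; dotted sixteenth = 3.
Total: 12 + 12 + 2 + 4 + 48 + 3 + 3 = 84.
84 ÷ 44 = 1 complete bar with 40 thirty-second notes remaining.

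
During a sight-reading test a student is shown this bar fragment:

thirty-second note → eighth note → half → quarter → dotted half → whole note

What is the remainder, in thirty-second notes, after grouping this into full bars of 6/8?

One bar of 6/8 = 24 thirty-second notes.
In thirty-second notes: thirty-second note = 1; eighth note = 4; half = 16; quarter = 8; dotted half = 24; whole note = 32.
Sum: 1 + 4 + 16 + 8 + 24 + 32 = 85.
85 ÷ 24 = 3 complete bars with 13 thirty-second notes remaining.

13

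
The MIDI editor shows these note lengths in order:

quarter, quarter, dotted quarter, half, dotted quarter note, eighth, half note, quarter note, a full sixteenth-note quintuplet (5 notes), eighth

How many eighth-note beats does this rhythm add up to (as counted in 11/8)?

24

One eighth-note beat = 2 sixteenth notes.
Each duration in sixteenth notes: quarter = 4; quarter = 4; dotted quarter = 6; half = 8; dotted quarter note = 6; eighth = 2; half note = 8; quarter note = 4; a full sixteenth-note quintuplet (5 notes) (five quintuplet sixteenths span one quarter) = 4; eighth = 2.
Altogether 4 + 4 + 6 + 8 + 6 + 2 + 8 + 4 + 4 + 2 = 48.
48 ÷ 2 = 24 beats.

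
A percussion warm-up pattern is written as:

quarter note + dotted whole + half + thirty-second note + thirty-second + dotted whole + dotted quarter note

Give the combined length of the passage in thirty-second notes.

In thirty-second notes: quarter note = 8; dotted whole = 48; half = 16; thirty-second note = 1; thirty-second = 1; dotted whole = 48; dotted quarter note = 12.
Altogether 8 + 48 + 16 + 1 + 1 + 48 + 12 = 134 thirty-second notes.

134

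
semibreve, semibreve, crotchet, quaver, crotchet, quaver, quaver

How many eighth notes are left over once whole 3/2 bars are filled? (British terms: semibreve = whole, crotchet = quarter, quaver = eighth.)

One bar of 3/2 = 12 eighth notes.
Express everything in eighth notes: semibreve = 8; semibreve = 8; crotchet = 2; quaver = 1; crotchet = 2; quaver = 1; quaver = 1.
Adding: 8 + 8 + 2 + 1 + 2 + 1 + 1 = 23.
23 ÷ 12 = 1 complete bar with 11 eighth notes remaining.

11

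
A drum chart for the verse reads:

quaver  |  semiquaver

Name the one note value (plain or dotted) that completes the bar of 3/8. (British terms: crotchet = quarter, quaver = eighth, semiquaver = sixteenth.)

dotted eighth note

The bar of 3/8 = 6 sixteenth notes.
In sixteenth notes: quaver = 2; semiquaver = 1.
Total: 2 + 1 = 3.
Remaining: 6 − 3 = 3 sixteenth notes, which is a dotted eighth note.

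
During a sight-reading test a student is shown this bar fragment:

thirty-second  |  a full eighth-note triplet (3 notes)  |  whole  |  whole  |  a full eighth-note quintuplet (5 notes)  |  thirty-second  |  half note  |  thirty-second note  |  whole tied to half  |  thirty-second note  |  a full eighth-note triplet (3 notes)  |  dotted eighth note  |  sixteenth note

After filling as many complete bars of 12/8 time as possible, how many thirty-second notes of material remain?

One bar of 12/8 = 48 thirty-second notes.
Each duration in thirty-second notes: thirty-second = 1; a full eighth-note triplet (3 notes) (three triplet eighths span one quarter) = 8; whole = 32; whole = 32; a full eighth-note quintuplet (5 notes) (five quintuplet eighths span one half) = 16; thirty-second = 1; half note = 16; thirty-second note = 1; whole tied to half (whole + half) = 48; thirty-second note = 1; a full eighth-note triplet (3 notes) (three triplet eighths span one quarter) = 8; dotted eighth note = 6; sixteenth note = 2.
Adding: 1 + 8 + 32 + 32 + 16 + 1 + 16 + 1 + 48 + 1 + 8 + 6 + 2 = 172.
172 ÷ 48 = 3 complete bars with 28 thirty-second notes remaining.

28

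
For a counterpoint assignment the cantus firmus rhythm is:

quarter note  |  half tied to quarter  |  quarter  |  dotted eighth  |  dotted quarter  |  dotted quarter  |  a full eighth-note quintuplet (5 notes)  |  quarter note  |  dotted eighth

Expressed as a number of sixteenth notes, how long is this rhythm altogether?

50

In sixteenth notes: quarter note = 4; half tied to quarter (half + quarter) = 12; quarter = 4; dotted eighth = 3; dotted quarter = 6; dotted quarter = 6; a full eighth-note quintuplet (5 notes) (five quintuplet eighths span one half) = 8; quarter note = 4; dotted eighth = 3.
Sum: 4 + 12 + 4 + 3 + 6 + 6 + 8 + 4 + 3 = 50 sixteenth notes.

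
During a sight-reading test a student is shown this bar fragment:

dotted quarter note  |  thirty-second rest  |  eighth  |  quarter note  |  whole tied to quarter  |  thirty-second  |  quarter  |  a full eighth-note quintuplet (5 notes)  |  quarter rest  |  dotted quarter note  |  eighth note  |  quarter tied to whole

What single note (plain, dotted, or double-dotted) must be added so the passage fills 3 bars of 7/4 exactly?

double-dotted quarter note

3 bars of 7/4 = 168 thirty-second notes.
In thirty-second notes: dotted quarter note = 12; thirty-second rest = 1; eighth = 4; quarter note = 8; whole tied to quarter (whole + quarter) = 40; thirty-second = 1; quarter = 8; a full eighth-note quintuplet (5 notes) (five quintuplet eighths span one half) = 16; quarter rest = 8; dotted quarter note = 12; eighth note = 4; quarter tied to whole (quarter + whole) = 40.
Adding: 12 + 1 + 4 + 8 + 40 + 1 + 8 + 16 + 8 + 12 + 4 + 40 = 154.
Remaining: 168 − 154 = 14 thirty-second notes, which is a double-dotted quarter note.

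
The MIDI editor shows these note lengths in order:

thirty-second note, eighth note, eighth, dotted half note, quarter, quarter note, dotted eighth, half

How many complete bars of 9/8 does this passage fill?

1

One bar of 9/8 = 36 thirty-second notes.
Working in thirty-second notes: thirty-second note = 1; eighth note = 4; eighth = 4; dotted half note = 24; quarter = 8; quarter note = 8; dotted eighth = 6; half = 16.
Adding: 1 + 4 + 4 + 24 + 8 + 8 + 6 + 16 = 71.
71 ÷ 36 = 1 complete bar with 35 left over.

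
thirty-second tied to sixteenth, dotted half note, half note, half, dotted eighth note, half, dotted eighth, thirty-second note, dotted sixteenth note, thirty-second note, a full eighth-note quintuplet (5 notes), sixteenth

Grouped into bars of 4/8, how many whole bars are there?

One bar of 4/8 = 16 thirty-second notes.
Convert each value to thirty-second notes: thirty-second tied to sixteenth (thirty-second + sixteenth) = 3; dotted half note = 24; half note = 16; half = 16; dotted eighth note = 6; half = 16; dotted eighth = 6; thirty-second note = 1; dotted sixteenth note = 3; thirty-second note = 1; a full eighth-note quintuplet (5 notes) (five quintuplet eighths span one half) = 16; sixteenth = 2.
Altogether 3 + 24 + 16 + 16 + 6 + 16 + 6 + 1 + 3 + 1 + 16 + 2 = 110.
110 ÷ 16 = 6 complete bars with 14 left over.

6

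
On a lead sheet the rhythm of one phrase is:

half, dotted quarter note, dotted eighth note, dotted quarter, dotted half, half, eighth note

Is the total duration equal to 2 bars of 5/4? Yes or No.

No

One bar of 5/4 = 20 sixteenth notes, so 2 bars = 40.
Working in sixteenth notes: half = 8; dotted quarter note = 6; dotted eighth note = 3; dotted quarter = 6; dotted half = 12; half = 8; eighth note = 2.
Altogether 8 + 6 + 3 + 6 + 12 + 8 + 2 = 45.
45 exceeds 40, so the answer is No.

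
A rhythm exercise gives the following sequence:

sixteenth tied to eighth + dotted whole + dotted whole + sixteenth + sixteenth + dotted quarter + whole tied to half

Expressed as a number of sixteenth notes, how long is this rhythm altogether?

Each duration in sixteenth notes: sixteenth tied to eighth (sixteenth + eighth) = 3; dotted whole = 24; dotted whole = 24; sixteenth = 1; sixteenth = 1; dotted quarter = 6; whole tied to half (whole + half) = 24.
Sum: 3 + 24 + 24 + 1 + 1 + 6 + 24 = 83 sixteenth notes.

83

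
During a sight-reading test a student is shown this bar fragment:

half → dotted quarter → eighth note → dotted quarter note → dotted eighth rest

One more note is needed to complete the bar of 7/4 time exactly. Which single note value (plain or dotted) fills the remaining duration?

dotted eighth note

The bar of 7/4 = 28 sixteenth notes.
Express everything in sixteenth notes: half = 8; dotted quarter = 6; eighth note = 2; dotted quarter note = 6; dotted eighth rest = 3.
Sum: 8 + 6 + 2 + 6 + 3 = 25.
Remaining: 28 − 25 = 3 sixteenth notes, which is a dotted eighth note.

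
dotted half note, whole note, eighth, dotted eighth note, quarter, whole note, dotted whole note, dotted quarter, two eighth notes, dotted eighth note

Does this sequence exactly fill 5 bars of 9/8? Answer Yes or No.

One bar of 9/8 = 18 sixteenth notes, so 5 bars = 90.
Working in sixteenth notes: dotted half note = 12; whole note = 16; eighth = 2; dotted eighth note = 3; quarter = 4; whole note = 16; dotted whole note = 24; dotted quarter = 6; eighth note = 2; eighth note = 2; dotted eighth note = 3.
Total: 12 + 16 + 2 + 3 + 4 + 16 + 24 + 6 + 2 + 2 + 3 = 90.
90 equals 90, so the answer is Yes.

Yes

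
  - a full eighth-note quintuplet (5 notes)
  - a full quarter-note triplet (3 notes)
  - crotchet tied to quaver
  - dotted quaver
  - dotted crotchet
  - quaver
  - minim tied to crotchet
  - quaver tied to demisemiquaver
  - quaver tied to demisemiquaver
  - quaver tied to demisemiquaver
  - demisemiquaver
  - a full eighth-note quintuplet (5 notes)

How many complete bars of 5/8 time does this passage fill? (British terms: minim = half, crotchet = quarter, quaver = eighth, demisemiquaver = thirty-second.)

One bar of 5/8 = 20 thirty-second notes.
In thirty-second notes: a full eighth-note quintuplet (5 notes) (five quintuplet eighths span one half) = 16; a full quarter-note triplet (3 notes) (three triplet quarters span one half) = 16; crotchet tied to quaver (crotchet + quaver) = 12; dotted quaver = 6; dotted crotchet = 12; quaver = 4; minim tied to crotchet (minim + crotchet) = 24; quaver tied to demisemiquaver (quaver + demisemiquaver) = 5; quaver tied to demisemiquaver (quaver + demisemiquaver) = 5; quaver tied to demisemiquaver (quaver + demisemiquaver) = 5; demisemiquaver = 1; a full eighth-note quintuplet (5 notes) (five quintuplet eighths span one half) = 16.
Altogether 16 + 16 + 12 + 6 + 12 + 4 + 24 + 5 + 5 + 5 + 1 + 16 = 122.
122 ÷ 20 = 6 complete bars with 2 left over.

6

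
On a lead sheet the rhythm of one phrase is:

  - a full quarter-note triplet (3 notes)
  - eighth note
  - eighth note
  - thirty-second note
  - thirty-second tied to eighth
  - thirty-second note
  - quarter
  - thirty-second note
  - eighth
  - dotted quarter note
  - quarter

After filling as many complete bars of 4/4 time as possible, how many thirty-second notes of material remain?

0

One bar of 4/4 = 32 thirty-second notes.
In thirty-second notes: a full quarter-note triplet (3 notes) (three triplet quarters span one half) = 16; eighth note = 4; eighth note = 4; thirty-second note = 1; thirty-second tied to eighth (thirty-second + eighth) = 5; thirty-second note = 1; quarter = 8; thirty-second note = 1; eighth = 4; dotted quarter note = 12; quarter = 8.
Adding: 16 + 4 + 4 + 1 + 5 + 1 + 8 + 1 + 4 + 12 + 8 = 64.
64 ÷ 32 = 2 complete bars with 0 thirty-second notes remaining.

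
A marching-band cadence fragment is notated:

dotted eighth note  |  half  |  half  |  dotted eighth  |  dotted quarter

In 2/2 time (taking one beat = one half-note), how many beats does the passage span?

3.5

One half-note beat = 8 sixteenth notes.
Convert each value to sixteenth notes: dotted eighth note = 3; half = 8; half = 8; dotted eighth = 3; dotted quarter = 6.
Adding: 3 + 8 + 8 + 3 + 6 = 28.
28 ÷ 8 = 3.5 beats.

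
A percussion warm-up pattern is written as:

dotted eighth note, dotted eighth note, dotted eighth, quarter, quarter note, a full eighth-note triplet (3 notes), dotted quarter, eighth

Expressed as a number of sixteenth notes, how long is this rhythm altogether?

Working in sixteenth notes: dotted eighth note = 3; dotted eighth note = 3; dotted eighth = 3; quarter = 4; quarter note = 4; a full eighth-note triplet (3 notes) (three triplet eighths span one quarter) = 4; dotted quarter = 6; eighth = 2.
Adding: 3 + 3 + 3 + 4 + 4 + 4 + 6 + 2 = 29 sixteenth notes.

29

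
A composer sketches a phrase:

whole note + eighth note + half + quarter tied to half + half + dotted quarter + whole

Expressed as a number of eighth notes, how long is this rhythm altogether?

34

Convert each value to eighth notes: whole note = 8; eighth note = 1; half = 4; quarter tied to half (quarter + half) = 6; half = 4; dotted quarter = 3; whole = 8.
Sum: 8 + 1 + 4 + 6 + 4 + 3 + 8 = 34 eighth notes.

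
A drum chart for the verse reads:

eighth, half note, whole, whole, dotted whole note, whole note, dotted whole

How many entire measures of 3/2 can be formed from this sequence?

One bar of 3/2 = 12 eighth notes.
In eighth notes: eighth = 1; half note = 4; whole = 8; whole = 8; dotted whole note = 12; whole note = 8; dotted whole = 12.
Total: 1 + 4 + 8 + 8 + 12 + 8 + 12 = 53.
53 ÷ 12 = 4 complete bars with 5 left over.

4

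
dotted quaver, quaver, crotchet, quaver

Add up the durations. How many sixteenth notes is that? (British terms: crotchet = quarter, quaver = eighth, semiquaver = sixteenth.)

11

Each duration in sixteenth notes: dotted quaver = 3; quaver = 2; crotchet = 4; quaver = 2.
Adding: 3 + 2 + 4 + 2 = 11 sixteenth notes.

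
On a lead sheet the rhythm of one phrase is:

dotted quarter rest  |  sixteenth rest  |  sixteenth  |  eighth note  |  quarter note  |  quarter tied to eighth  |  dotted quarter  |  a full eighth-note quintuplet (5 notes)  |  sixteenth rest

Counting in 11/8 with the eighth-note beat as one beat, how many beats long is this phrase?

17.5

One eighth-note beat = 2 sixteenth notes.
Each duration in sixteenth notes: dotted quarter rest = 6; sixteenth rest = 1; sixteenth = 1; eighth note = 2; quarter note = 4; quarter tied to eighth (quarter + eighth) = 6; dotted quarter = 6; a full eighth-note quintuplet (5 notes) (five quintuplet eighths span one half) = 8; sixteenth rest = 1.
Altogether 6 + 1 + 1 + 2 + 4 + 6 + 6 + 8 + 1 = 35.
35 ÷ 2 = 17.5 beats.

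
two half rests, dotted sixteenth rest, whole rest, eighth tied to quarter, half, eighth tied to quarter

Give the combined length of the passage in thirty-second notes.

Express everything in thirty-second notes: half rest = 16; half rest = 16; dotted sixteenth rest = 3; whole rest = 32; eighth tied to quarter (eighth + quarter) = 12; half = 16; eighth tied to quarter (eighth + quarter) = 12.
Sum: 16 + 16 + 3 + 32 + 12 + 16 + 12 = 107 thirty-second notes.

107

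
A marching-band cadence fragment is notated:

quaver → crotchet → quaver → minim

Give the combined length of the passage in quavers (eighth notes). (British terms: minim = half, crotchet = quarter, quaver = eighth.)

Express everything in eighth notes: quaver = 1; crotchet = 2; quaver = 1; minim = 4.
Total: 1 + 2 + 1 + 4 = 8 eighth notes.

8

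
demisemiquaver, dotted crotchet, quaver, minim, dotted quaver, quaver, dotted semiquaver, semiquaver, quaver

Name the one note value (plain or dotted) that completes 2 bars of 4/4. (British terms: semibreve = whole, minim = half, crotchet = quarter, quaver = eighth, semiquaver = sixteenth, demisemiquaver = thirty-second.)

2 bars of 4/4 = 64 thirty-second notes.
Working in thirty-second notes: demisemiquaver = 1; dotted crotchet = 12; quaver = 4; minim = 16; dotted quaver = 6; quaver = 4; dotted semiquaver = 3; semiquaver = 2; quaver = 4.
Altogether 1 + 12 + 4 + 16 + 6 + 4 + 3 + 2 + 4 = 52.
Remaining: 64 − 52 = 12 thirty-second notes, which is a dotted quarter note.

dotted quarter note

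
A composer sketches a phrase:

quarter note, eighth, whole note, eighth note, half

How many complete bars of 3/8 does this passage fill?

One bar of 3/8 = 3 eighth notes.
In eighth notes: quarter note = 2; eighth = 1; whole note = 8; eighth note = 1; half = 4.
Sum: 2 + 1 + 8 + 1 + 4 = 16.
16 ÷ 3 = 5 complete bars with 1 left over.

5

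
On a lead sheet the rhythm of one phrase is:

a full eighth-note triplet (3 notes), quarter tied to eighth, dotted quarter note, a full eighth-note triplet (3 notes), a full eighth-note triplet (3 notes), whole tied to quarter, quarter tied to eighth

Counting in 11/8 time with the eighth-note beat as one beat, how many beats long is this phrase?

One eighth-note beat = 2 sixteenth notes.
Convert each value to sixteenth notes: a full eighth-note triplet (3 notes) (three triplet eighths span one quarter) = 4; quarter tied to eighth (quarter + eighth) = 6; dotted quarter note = 6; a full eighth-note triplet (3 notes) (three triplet eighths span one quarter) = 4; a full eighth-note triplet (3 notes) (three triplet eighths span one quarter) = 4; whole tied to quarter (whole + quarter) = 20; quarter tied to eighth (quarter + eighth) = 6.
Adding: 4 + 6 + 6 + 4 + 4 + 20 + 6 = 50.
50 ÷ 2 = 25 beats.

25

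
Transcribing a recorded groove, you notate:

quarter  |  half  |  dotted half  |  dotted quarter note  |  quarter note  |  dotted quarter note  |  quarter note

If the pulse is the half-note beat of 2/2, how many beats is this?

5.5

One half-note beat = 4 eighth notes.
In eighth notes: quarter = 2; half = 4; dotted half = 6; dotted quarter note = 3; quarter note = 2; dotted quarter note = 3; quarter note = 2.
Altogether 2 + 4 + 6 + 3 + 2 + 3 + 2 = 22.
22 ÷ 4 = 5.5 beats.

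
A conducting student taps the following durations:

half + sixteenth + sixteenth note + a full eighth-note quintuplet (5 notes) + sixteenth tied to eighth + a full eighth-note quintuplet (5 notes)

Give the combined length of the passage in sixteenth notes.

In sixteenth notes: half = 8; sixteenth = 1; sixteenth note = 1; a full eighth-note quintuplet (5 notes) (five quintuplet eighths span one half) = 8; sixteenth tied to eighth (sixteenth + eighth) = 3; a full eighth-note quintuplet (5 notes) (five quintuplet eighths span one half) = 8.
Altogether 8 + 1 + 1 + 8 + 3 + 8 = 29 sixteenth notes.

29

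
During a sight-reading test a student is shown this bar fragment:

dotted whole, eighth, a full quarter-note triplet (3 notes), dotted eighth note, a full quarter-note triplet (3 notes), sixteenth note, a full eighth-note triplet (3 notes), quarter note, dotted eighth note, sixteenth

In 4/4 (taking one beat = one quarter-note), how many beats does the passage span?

One quarter-note beat = 4 sixteenth notes.
Convert each value to sixteenth notes: dotted whole = 24; eighth = 2; a full quarter-note triplet (3 notes) (three triplet quarters span one half) = 8; dotted eighth note = 3; a full quarter-note triplet (3 notes) (three triplet quarters span one half) = 8; sixteenth note = 1; a full eighth-note triplet (3 notes) (three triplet eighths span one quarter) = 4; quarter note = 4; dotted eighth note = 3; sixteenth = 1.
Adding: 24 + 2 + 8 + 3 + 8 + 1 + 4 + 4 + 3 + 1 = 58.
58 ÷ 4 = 14.5 beats.

14.5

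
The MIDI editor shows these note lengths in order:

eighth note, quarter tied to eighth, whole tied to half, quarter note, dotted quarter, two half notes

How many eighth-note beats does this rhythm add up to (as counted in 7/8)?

One eighth-note beat = 2 sixteenth notes.
Each duration in sixteenth notes: eighth note = 2; quarter tied to eighth (quarter + eighth) = 6; whole tied to half (whole + half) = 24; quarter note = 4; dotted quarter = 6; half note = 8; half note = 8.
Sum: 2 + 6 + 24 + 4 + 6 + 8 + 8 = 58.
58 ÷ 2 = 29 beats.

29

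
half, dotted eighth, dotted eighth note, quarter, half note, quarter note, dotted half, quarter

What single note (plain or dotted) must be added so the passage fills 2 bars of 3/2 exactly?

eighth note

2 bars of 3/2 = 48 sixteenth notes.
Express everything in sixteenth notes: half = 8; dotted eighth = 3; dotted eighth note = 3; quarter = 4; half note = 8; quarter note = 4; dotted half = 12; quarter = 4.
Altogether 8 + 3 + 3 + 4 + 8 + 4 + 12 + 4 = 46.
Remaining: 48 − 46 = 2 sixteenth notes, which is a eighth note.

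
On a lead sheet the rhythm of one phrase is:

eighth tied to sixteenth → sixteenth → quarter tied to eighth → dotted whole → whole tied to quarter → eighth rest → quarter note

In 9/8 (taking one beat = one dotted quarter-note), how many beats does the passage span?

One dotted quarter-note beat = 6 sixteenth notes.
Each duration in sixteenth notes: eighth tied to sixteenth (eighth + sixteenth) = 3; sixteenth = 1; quarter tied to eighth (quarter + eighth) = 6; dotted whole = 24; whole tied to quarter (whole + quarter) = 20; eighth rest = 2; quarter note = 4.
Total: 3 + 1 + 6 + 24 + 20 + 2 + 4 = 60.
60 ÷ 6 = 10 beats.

10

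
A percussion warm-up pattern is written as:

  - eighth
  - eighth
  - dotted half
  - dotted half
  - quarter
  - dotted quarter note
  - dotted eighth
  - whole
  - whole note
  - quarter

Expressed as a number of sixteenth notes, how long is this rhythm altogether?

77

In sixteenth notes: eighth = 2; eighth = 2; dotted half = 12; dotted half = 12; quarter = 4; dotted quarter note = 6; dotted eighth = 3; whole = 16; whole note = 16; quarter = 4.
Altogether 2 + 2 + 12 + 12 + 4 + 6 + 3 + 16 + 16 + 4 = 77 sixteenth notes.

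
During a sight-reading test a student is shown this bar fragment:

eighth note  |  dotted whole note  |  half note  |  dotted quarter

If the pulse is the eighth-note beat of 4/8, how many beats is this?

One eighth-note beat = 2 sixteenth notes.
In sixteenth notes: eighth note = 2; dotted whole note = 24; half note = 8; dotted quarter = 6.
Adding: 2 + 24 + 8 + 6 = 40.
40 ÷ 2 = 20 beats.

20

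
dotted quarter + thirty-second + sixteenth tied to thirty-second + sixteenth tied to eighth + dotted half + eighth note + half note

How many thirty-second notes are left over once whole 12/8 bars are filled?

One bar of 12/8 = 48 thirty-second notes.
In thirty-second notes: dotted quarter = 12; thirty-second = 1; sixteenth tied to thirty-second (sixteenth + thirty-second) = 3; sixteenth tied to eighth (sixteenth + eighth) = 6; dotted half = 24; eighth note = 4; half note = 16.
Adding: 12 + 1 + 3 + 6 + 24 + 4 + 16 = 66.
66 ÷ 48 = 1 complete bar with 18 thirty-second notes remaining.

18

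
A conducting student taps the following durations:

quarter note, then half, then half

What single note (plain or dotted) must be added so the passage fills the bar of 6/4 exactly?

quarter note

The bar of 6/4 = 6 quarter notes.
Working in quarter notes: quarter note = 1; half = 2; half = 2.
Adding: 1 + 2 + 2 = 5.
Remaining: 6 − 5 = 1 quarter note, which is a quarter note.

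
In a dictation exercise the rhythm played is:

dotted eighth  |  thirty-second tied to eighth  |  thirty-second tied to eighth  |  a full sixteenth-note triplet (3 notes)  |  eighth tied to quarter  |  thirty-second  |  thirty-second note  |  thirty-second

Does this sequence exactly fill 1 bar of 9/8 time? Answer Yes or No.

One bar of 9/8 = 36 thirty-second notes.
In thirty-second notes: dotted eighth = 6; thirty-second tied to eighth (thirty-second + eighth) = 5; thirty-second tied to eighth (thirty-second + eighth) = 5; a full sixteenth-note triplet (3 notes) (three triplet sixteenths span one eighth) = 4; eighth tied to quarter (eighth + quarter) = 12; thirty-second = 1; thirty-second note = 1; thirty-second = 1.
Total: 6 + 5 + 5 + 4 + 12 + 1 + 1 + 1 = 35.
35 falls short of 36, so the answer is No.

No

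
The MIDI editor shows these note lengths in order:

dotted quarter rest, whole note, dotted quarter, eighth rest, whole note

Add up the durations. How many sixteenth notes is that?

46

Each duration in sixteenth notes: dotted quarter rest = 6; whole note = 16; dotted quarter = 6; eighth rest = 2; whole note = 16.
Altogether 6 + 16 + 6 + 2 + 16 = 46 sixteenth notes.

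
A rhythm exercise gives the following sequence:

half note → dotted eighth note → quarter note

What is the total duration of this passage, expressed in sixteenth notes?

15

In sixteenth notes: half note = 8; dotted eighth note = 3; quarter note = 4.
Sum: 8 + 3 + 4 = 15 sixteenth notes.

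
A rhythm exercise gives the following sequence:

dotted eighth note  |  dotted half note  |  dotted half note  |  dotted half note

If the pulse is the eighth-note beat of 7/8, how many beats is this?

One eighth-note beat = 2 sixteenth notes.
Express everything in sixteenth notes: dotted eighth note = 3; dotted half note = 12; dotted half note = 12; dotted half note = 12.
Sum: 3 + 12 + 12 + 12 = 39.
39 ÷ 2 = 19.5 beats.

19.5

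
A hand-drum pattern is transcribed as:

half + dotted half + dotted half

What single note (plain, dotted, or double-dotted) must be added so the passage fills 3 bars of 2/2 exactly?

whole note

3 bars of 2/2 = 12 quarter notes.
Express everything in quarter notes: half = 2; dotted half = 3; dotted half = 3.
Adding: 2 + 3 + 3 = 8.
Remaining: 12 − 8 = 4 quarter notes, which is a whole note.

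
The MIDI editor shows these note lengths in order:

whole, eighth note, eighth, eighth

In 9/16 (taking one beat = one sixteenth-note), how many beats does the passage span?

22

One sixteenth-note beat = 2 thirty-second notes.
Working in thirty-second notes: whole = 32; eighth note = 4; eighth = 4; eighth = 4.
Total: 32 + 4 + 4 + 4 = 44.
44 ÷ 2 = 22 beats.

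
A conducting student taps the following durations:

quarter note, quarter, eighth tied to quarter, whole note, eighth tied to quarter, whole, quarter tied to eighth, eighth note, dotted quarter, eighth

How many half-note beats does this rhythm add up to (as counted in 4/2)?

8.5

One half-note beat = 4 eighth notes.
Express everything in eighth notes: quarter note = 2; quarter = 2; eighth tied to quarter (eighth + quarter) = 3; whole note = 8; eighth tied to quarter (eighth + quarter) = 3; whole = 8; quarter tied to eighth (quarter + eighth) = 3; eighth note = 1; dotted quarter = 3; eighth = 1.
Adding: 2 + 2 + 3 + 8 + 3 + 8 + 3 + 1 + 3 + 1 = 34.
34 ÷ 4 = 8.5 beats.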